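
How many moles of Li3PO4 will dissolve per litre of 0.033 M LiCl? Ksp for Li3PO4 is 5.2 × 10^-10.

1.4 × 10^-5 M

Li3PO4(s) ⇌ 3 Li^+(aq) + PO4^3-(aq)
Ksp = [Li^+]^3[PO4^3-]
Let s = moles of Li3PO4 that dissolve per litre. [Li^+] = 0.033 + 3s ≈ 0.033, [PO4^3-] = s (Ksp is small, so little additional dissolves).
Ksp ≈ (0.033)^3 × s
s = 1.4 × 10^-5 M
Check: 3s = 4.3 × 10^-5 ≪ 0.033, so the approximation is valid.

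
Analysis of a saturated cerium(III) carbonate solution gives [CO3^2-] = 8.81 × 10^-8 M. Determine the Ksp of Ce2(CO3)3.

Ce2(CO3)3(s) ⇌ 2 Ce^3+ + 3 CO3^2-
Stoichiometry gives [Ce^3+] = (2/3)[CO3^2-] = 5.873 × 10^-8 M.
Ksp = [Ce^3+]^2[CO3^2-]^3
Ksp = (5.873 × 10^-8)^2 × (8.81 x 10^-8)^3 = 2.36 × 10^-36

Ksp ≈ 2.36 × 10^-36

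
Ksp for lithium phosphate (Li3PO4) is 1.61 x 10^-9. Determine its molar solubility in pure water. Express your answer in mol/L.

Li3PO4(s) ⇌ 3 Li^+(aq) + PO4^3-(aq)
Ksp = [Li^+]^3[PO4^3-]
With molar solubility s: [Li^+] = 3s, [PO4^3-] = s.
Ksp = (3s)^3s = 27s^4
Solving, s = (1.61 x 10^-9/27)^(1/4) = 2.78 × 10^-3 M

s ≈ 2.78 × 10^-3 M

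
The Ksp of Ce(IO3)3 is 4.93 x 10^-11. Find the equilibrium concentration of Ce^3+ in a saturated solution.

1.16 × 10^-3 M

Ce(IO3)3(s) <=> Ce^3+(aq) + 3 IO3^-(aq)
Ksp = [Ce^3+][IO3^-]^3
If s mol/L of Ce(IO3)3 dissolves, [Ce^3+] = s and [IO3^-] = 3s.
Substituting: Ksp = s(3s)^3 = 27s^4
s^4 = 4.93 x 10^-11 / 27, so s = 1.162 x 10^-3 M
[Ce^3+] = s = 1.16 x 10^-3 M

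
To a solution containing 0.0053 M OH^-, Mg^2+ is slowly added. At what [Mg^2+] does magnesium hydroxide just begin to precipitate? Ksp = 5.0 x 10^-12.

1.8 x 10^-7 M

Mg(OH)2(s) <=> Mg^2+(aq) + 2 OH^-(aq)
Ksp = [Mg^2+][OH^-]^2
Precipitation begins when Q = Ksp. With [OH^-] = 0.0053 M:
5.0 x 10^-12 = (0.0053)^2 × [Mg^2+]
[Mg^2+] = (5.0 x 10^-12 / 2.81 x 10^-5) = 1.8 × 10^-7 M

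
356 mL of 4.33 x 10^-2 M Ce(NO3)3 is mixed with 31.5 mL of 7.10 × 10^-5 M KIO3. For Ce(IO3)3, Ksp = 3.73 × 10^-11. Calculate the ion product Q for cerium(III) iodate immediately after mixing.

Q = 7.65e-18

Total volume = 356 + 31.5 = 387.5 mL.
[Ce^3+] = 4.33 × 10^-2 × (356/387.5) = 3.978 × 10^-2 M
[IO3^-] = 7.10 × 10^-5 × (31.5/387.5) = 5.772 × 10^-6 M
Ce(IO3)3(s) ⇌ Ce^3+(aq) + 3 IO3^-(aq), so Q = [Ce^3+][IO3^-]^3
Q = (3.978 × 10^-2)(5.772 × 10^-6)^3 = 7.65 x 10^-18
Q < Ksp, so no precipitate of Ce(IO3)3 forms.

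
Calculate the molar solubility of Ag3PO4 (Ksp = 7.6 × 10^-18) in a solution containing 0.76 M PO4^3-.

Ag3PO4(s) <=> 3 Ag^+(aq) + PO4^3-(aq)
Ksp = [Ag^+]^3[PO4^3-]
Let s = moles of Ag3PO4 that dissolve per litre. [Ag^+] = 3s, [PO4^3-] = 0.76 + s ≈ 0.76 (common-ion effect: PO4^3- is already 0.76 M).
Ksp ≈ (3s)^3 × 0.76
s = 7.2 × 10^-7 M
Check: s = 7.2 × 10^-7 ≪ 0.76, so the approximation is valid.

s = 7.2 × 10^-7 M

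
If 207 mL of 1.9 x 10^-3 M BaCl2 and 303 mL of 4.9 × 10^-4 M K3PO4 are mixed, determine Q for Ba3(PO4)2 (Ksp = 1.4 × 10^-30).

Q ≈ 3.9 x 10^-17

Total volume = 207 + 303 = 510 mL.
[Ba^2+] = 1.9 × 10^-3 × (207/510) = 7.71 x 10^-4 M
[PO4^3-] = 4.9 × 10^-4 × (303/510) = 2.91 x 10^-4 M
Ba3(PO4)2(s) <=> 3 Ba^2+ + 2 PO4^3-, so Q = [Ba^2+]^3[PO4^3-]^2
Q = (7.71 × 10^-4)^3(2.91 × 10^-4)^2 = 3.9 x 10^-17
Q > Ksp, so Ba3(PO4)2 will precipitate.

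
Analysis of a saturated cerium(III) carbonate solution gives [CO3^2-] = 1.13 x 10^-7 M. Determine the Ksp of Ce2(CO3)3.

Ksp ≈ 8.19 x 10^-36

Ce2(CO3)3(s) <=> 2 Ce^3+ + 3 CO3^2-
Stoichiometry gives [Ce^3+] = (2/3)[CO3^2-] = 7.533 × 10^-8 M.
Ksp = [Ce^3+]^2[CO3^2-]^3
Ksp = (7.533 x 10^-8)^2 × (1.13 x 10^-7)^3 = 8.19 × 10^-36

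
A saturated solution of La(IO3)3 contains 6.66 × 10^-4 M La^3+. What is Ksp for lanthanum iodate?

La(IO3)3(s) ⇌ La^3+ + 3 IO3^-
Stoichiometry gives [IO3^-] = (3/1)[La^3+] = 1.998 × 10^-3 M.
Ksp = [La^3+][IO3^-]^3
Ksp = 6.66 × 10^-4 × (1.998 × 10^-3)^3 = 5.31 x 10^-12

5.31 x 10^-12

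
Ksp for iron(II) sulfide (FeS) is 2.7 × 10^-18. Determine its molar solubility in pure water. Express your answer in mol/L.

1.6e-9 M

FeS(s) ⇌ Fe^2+(aq) + S^2-(aq)
Ksp = [Fe^2+][S^2-]
If s mol/L of FeS dissolves, [Fe^2+] = s and [S^2-] = s.
Ksp = s^2
s = (2.7 × 10^-18)^(1/2) = 1.6 × 10^-9 M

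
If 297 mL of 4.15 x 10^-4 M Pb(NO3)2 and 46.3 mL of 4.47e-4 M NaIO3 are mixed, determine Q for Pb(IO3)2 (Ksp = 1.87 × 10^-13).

Q = 1.30e-12

Total volume = 297 + 46.3 = 343.3 mL.
[Pb^2+] = 4.15 x 10^-4 × (297/343.3) = 3.590 × 10^-4 M
[IO3^-] = 4.47 × 10^-4 × (46.3/343.3) = 6.029 × 10^-5 M
Pb(IO3)2(s) <=> Pb^2+ + 2 IO3^-, so Q = [Pb^2+][IO3^-]^2
Q = (3.590 x 10^-4)(6.029 × 10^-5)^2 = 1.30 × 10^-12
Q > Ksp, so Pb(IO3)2 will precipitate.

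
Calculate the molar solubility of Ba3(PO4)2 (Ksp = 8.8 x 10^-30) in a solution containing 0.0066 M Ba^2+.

Ba3(PO4)2(s) ⇌ 3 Ba^2+(aq) + 2 PO4^3-(aq)
Ksp = [Ba^2+]^3[PO4^3-]^2
If s mol/L dissolves here, [Ba^2+] = 0.0066 + 3s ≈ 0.0066, [PO4^3-] = 2s (since the Ba^2+ already present dominates).
Ksp ≈ (0.0066)^3 × (2s)^2
s = 2.8 × 10^-12 M
Check: 3s = 8.3 × 10^-12 ≪ 0.0066, so the approximation is valid.

s ≈ 2.8e-12 M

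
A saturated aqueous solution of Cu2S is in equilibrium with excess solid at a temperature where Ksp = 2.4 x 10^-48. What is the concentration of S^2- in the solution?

[S^2-] = 8.4e-17 M

Cu2S(s) ⇌ 2 Cu^+(aq) + S^2-(aq)
Ksp = [Cu^+]^2[S^2-]
For each mole of Cu2S that dissolves: [Cu^+] = 2s, [S^2-] = s.
Ksp = (2s)^2s = 4s^3
s^3 = 2.4 x 10^-48 / 4, so s = 8.43 × 10^-17 M
[S^2-] = s = 8.4 × 10^-17 M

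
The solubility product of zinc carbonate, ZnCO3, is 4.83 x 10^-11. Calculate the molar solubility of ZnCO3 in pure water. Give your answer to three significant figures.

6.95 × 10^-6 M

ZnCO3(s) <=> Zn^2+ + CO3^2-
Ksp = [Zn^2+][CO3^2-]
If s mol/L of ZnCO3 dissolves, [Zn^2+] = s and [CO3^2-] = s.
Ksp = s^2
s = √(4.83 x 10^-11) = 6.95 × 10^-6 M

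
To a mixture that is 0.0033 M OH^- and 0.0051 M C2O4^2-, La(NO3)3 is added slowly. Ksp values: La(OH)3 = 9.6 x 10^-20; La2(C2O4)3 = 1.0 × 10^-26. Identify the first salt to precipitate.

La(OH)3

Each salt begins to precipitate when Q = Ksp, i.e. when [La^3+] reaches its threshold.
For La(OH)3: 9.6 x 10^-20 = (0.0033)^3 × [La^3+]  ⇒  [La^3+] = 2.7 × 10^-12 M.
For La2(C2O4)3: 1.0 × 10^-26 = (0.0051)^3 × [La^3+]^2  ⇒  [La^3+] = 2.7 × 10^-10 M.
The salt with the lower threshold [La^3+] precipitates first: La(OH)3.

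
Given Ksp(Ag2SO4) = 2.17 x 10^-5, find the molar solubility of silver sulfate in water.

Ag2SO4(s) <=> 2 Ag^+(aq) + SO4^2-(aq)
Ksp = [Ag^+]^2[SO4^2-]
With molar solubility s: [Ag^+] = 2s, [SO4^2-] = s.
Substituting: Ksp = (2s)^2s = 4s^3
s = (2.17 x 10^-5 / 4)^(1/3) = 1.76 × 10^-2 M

s = 1.76 × 10^-2 M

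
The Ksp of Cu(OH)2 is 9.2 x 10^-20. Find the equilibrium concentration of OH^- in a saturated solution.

Cu(OH)2(s) <=> Cu^2+ + 2 OH^-
Ksp = [Cu^2+][OH^-]^2
Let s = molar solubility. Then [Cu^2+] = s and [OH^-] = 2s.
Substituting: Ksp = s(2s)^2 = 4s^3
Solving, s = (9.2 x 10^-20/4)^(1/3) = 2.84 × 10^-7 M
[OH^-] = 2s = 5.7 x 10^-7 M

[OH^-] = 5.7 x 10^-7 M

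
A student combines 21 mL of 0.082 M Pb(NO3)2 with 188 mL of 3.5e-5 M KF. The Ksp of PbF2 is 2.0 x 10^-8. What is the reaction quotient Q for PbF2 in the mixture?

8.2 × 10^-12

Total volume = 21 + 188 = 209 mL.
[Pb^2+] = 8.2 x 10^-2 × (21/209) = 8.24 x 10^-3 M
[F^-] = 3.5 × 10^-5 × (188/209) = 3.15 x 10^-5 M
PbF2(s) ⇌ Pb^2+ + 2 F^-, so Q = [Pb^2+][F^-]^2
Q = (8.24 x 10^-3)(3.15 × 10^-5)^2 = 8.2 x 10^-12
Q < Ksp, so no precipitate of PbF2 forms.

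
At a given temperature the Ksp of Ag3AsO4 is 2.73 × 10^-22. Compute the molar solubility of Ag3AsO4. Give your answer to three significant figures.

Ag3AsO4(s) ⇌ 3 Ag^+ + AsO4^3-
Ksp = [Ag^+]^3[AsO4^3-]
For each mole of Ag3AsO4 that dissolves: [Ag^+] = 3s, [AsO4^3-] = s.
So Ksp = (3s)^3 × s = 27s^4
s^4 = 2.73 × 10^-22 / 27, so s = 1.78 × 10^-6 M

s ≈ 1.78 x 10^-6 M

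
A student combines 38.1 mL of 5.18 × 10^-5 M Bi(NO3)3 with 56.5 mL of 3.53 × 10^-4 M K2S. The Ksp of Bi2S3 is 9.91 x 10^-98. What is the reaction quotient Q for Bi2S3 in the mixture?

Q = 4.08 × 10^-21

Total volume = 38.1 + 56.5 = 94.6 mL.
[Bi^3+] = 5.18 x 10^-5 × (38.1/94.6) = 2.086 × 10^-5 M
[S^2-] = 3.53 x 10^-4 × (56.5/94.6) = 2.108 × 10^-4 M
Bi2S3(s) ⇌ 2 Bi^3+(aq) + 3 S^2-(aq), so Q = [Bi^3+]^2[S^2-]^3
Q = (2.086 × 10^-5)^2(2.108 x 10^-4)^3 = 4.08 x 10^-21
Q > Ksp, so Bi2S3 will precipitate.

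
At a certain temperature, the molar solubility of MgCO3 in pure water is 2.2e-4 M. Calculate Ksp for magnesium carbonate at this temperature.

Ksp = 4.8 × 10^-8

MgCO3(s) ⇌ Mg^2+ + CO3^2-
If s mol/L of MgCO3 dissolves, [Mg^2+] = s and [CO3^2-] = s.
Ksp = [Mg^2+][CO3^2-]
Ksp = (s)(s) = s^2
With s = 2.2 × 10^-4: Ksp = 4.8 × 10^-8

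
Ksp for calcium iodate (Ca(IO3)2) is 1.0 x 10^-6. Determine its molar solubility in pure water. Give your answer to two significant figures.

Ca(IO3)2(s) <=> Ca^2+(aq) + 2 IO3^-(aq)
Ksp = [Ca^2+][IO3^-]^2
Let s = molar solubility. Then [Ca^2+] = s and [IO3^-] = 2s.
So Ksp = s × (2s)^2 = 4s^3
s = (1.0 x 10^-6 / 4)^(1/3) = 6.3 x 10^-3 M

6.3e-3 M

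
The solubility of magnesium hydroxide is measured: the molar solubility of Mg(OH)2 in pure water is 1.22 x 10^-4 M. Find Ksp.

Mg(OH)2(s) ⇌ Mg^2+ + 2 OH^-
Let s = molar solubility. Then [Mg^2+] = s and [OH^-] = 2s.
Ksp = [Mg^2+][OH^-]^2
Ksp = s(2s)^2 = 4s^3
Ksp = 4 × (1.22 x 10^-4)^3 = 7.26 x 10^-12

Ksp = 7.26e-12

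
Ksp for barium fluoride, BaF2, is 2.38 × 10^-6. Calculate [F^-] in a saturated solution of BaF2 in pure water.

[F^-] = 0.0168 M

BaF2(s) ⇌ Ba^2+(aq) + 2 F^-(aq)
Ksp = [Ba^2+][F^-]^2
If s mol/L of BaF2 dissolves, [Ba^2+] = s and [F^-] = 2s.
So Ksp = s × (2s)^2 = 4s^3
Solving, s = (2.38 × 10^-6/4)^(1/3) = 8.411 x 10^-3 M
[F^-] = 2s = 1.68 × 10^-2 M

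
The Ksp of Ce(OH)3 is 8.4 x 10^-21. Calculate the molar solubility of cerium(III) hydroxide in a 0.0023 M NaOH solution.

Ce(OH)3(s) <=> Ce^3+ + 3 OH^-
Ksp = [Ce^3+][OH^-]^3
Let s be the molar solubility in this solution. [Ce^3+] = s, [OH^-] = 0.0023 + 3s ≈ 0.0023 (since OH^- from NaOH dominates).
Ksp ≈ s × (0.0023)^3
s = 6.9 × 10^-13 M
Check: 3s = 2.1 × 10^-12 ≪ 0.0023, so the approximation is valid.

s ≈ 6.9 × 10^-13 M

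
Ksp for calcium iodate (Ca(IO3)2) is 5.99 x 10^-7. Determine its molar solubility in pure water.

Ca(IO3)2(s) <=> Ca^2+(aq) + 2 IO3^-(aq)
Ksp = [Ca^2+][IO3^-]^2
For each mole of Ca(IO3)2 that dissolves: [Ca^2+] = s, [IO3^-] = 2s.
So Ksp = s × (2s)^2 = 4s^3
s = (5.99 x 10^-7 / 4)^(1/3) = 5.31 x 10^-3 M

s ≈ 5.31 × 10^-3 M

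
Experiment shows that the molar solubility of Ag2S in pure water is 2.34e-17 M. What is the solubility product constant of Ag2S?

Ksp = 5.13e-50

Ag2S(s) <=> 2 Ag^+(aq) + S^2-(aq)
For each mole of Ag2S that dissolves: [Ag^+] = 2s, [S^2-] = s.
Ksp = [Ag^+]^2[S^2-]
Substituting: Ksp = (2s)^2s = 4s^3
With s = 2.34 × 10^-17: Ksp = 5.13 × 10^-50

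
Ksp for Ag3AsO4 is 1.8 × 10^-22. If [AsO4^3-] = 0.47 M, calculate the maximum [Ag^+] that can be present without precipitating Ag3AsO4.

[Ag^+] = 7.3e-8 M

Ag3AsO4(s) <=> 3 Ag^+(aq) + AsO4^3-(aq)
Ksp = [Ag^+]^3[AsO4^3-]
Precipitation begins when Q = Ksp. With [AsO4^3-] = 0.47 M:
1.8 × 10^-22 = (0.47) × [Ag^+]^3
[Ag^+] = (1.8 × 10^-22 / 4.7 × 10^-1)^(1/3) = 7.3 × 10^-8 M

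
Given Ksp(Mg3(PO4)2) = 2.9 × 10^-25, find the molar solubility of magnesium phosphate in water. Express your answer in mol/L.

4.9e-6 M

Mg3(PO4)2(s) <=> 3 Mg^2+ + 2 PO4^3-
Ksp = [Mg^2+]^3[PO4^3-]^2
If s mol/L of Mg3(PO4)2 dissolves, [Mg^2+] = 3s and [PO4^3-] = 2s.
Substituting: Ksp = (3s)^3(2s)^2 = 108s^5
s = (2.9 × 10^-25 / 108)^(1/5) = 4.9 × 10^-6 M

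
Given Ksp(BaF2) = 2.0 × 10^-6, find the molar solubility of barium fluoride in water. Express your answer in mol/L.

BaF2(s) <=> Ba^2+(aq) + 2 F^-(aq)
Ksp = [Ba^2+][F^-]^2
With molar solubility s: [Ba^2+] = s, [F^-] = 2s.
Substituting: Ksp = s(2s)^2 = 4s^3
s = (2.0 × 10^-6 / 4)^(1/3) = 7.9 × 10^-3 M

s ≈ 7.9e-3 M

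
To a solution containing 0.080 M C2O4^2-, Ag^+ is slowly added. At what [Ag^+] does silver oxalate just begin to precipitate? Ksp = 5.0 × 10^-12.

[Ag^+] = 7.9 x 10^-6 M

Ag2C2O4(s) ⇌ 2 Ag^+ + C2O4^2-
Ksp = [Ag^+]^2[C2O4^2-]
Precipitation begins when Q = Ksp. With [C2O4^2-] = 0.080 M:
5.0 × 10^-12 = (0.080) × [Ag^+]^2
[Ag^+] = (5.0 × 10^-12 / 8.0 × 10^-2)^(1/2) = 7.9 x 10^-6 M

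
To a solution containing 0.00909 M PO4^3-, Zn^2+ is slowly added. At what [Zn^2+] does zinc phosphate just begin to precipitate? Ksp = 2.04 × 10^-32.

Zn3(PO4)2(s) ⇌ 3 Zn^2+ + 2 PO4^3-
Ksp = [Zn^2+]^3[PO4^3-]^2
Precipitation begins when Q = Ksp. With [PO4^3-] = 0.00909 M:
2.04 × 10^-32 = (0.00909)^2 × [Zn^2+]^3
[Zn^2+] = (2.04 × 10^-32 / 8.263 × 10^-5)^(1/3) = 6.27 x 10^-10 M

[Zn^2+] ≈ 6.27e-10 M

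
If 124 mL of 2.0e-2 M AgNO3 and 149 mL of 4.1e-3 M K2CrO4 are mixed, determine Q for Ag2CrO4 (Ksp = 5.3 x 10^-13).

Total volume = 124 + 149 = 273 mL.
[Ag^+] = 2.0 x 10^-2 × (124/273) = 9.08 x 10^-3 M
[CrO4^2-] = 4.1 × 10^-3 × (149/273) = 2.24 × 10^-3 M
Ag2CrO4(s) ⇌ 2 Ag^+ + CrO4^2-, so Q = [Ag^+]^2[CrO4^2-]
Q = (9.08 × 10^-3)^2(2.24 × 10^-3) = 1.8 × 10^-7
Q > Ksp, so Ag2CrO4 will precipitate.

1.8e-7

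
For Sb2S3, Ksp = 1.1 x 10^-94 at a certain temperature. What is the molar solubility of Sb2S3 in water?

s ≈ 6.3e-20 M

Sb2S3(s) <=> 2 Sb^3+ + 3 S^2-
Ksp = [Sb^3+]^2[S^2-]^3
Let s = molar solubility. Then [Sb^3+] = 2s and [S^2-] = 3s.
So Ksp = (2s)^2 × (3s)^3 = 108s^5
s = (1.1 x 10^-94 / 108)^(1/5) = 6.3 × 10^-20 M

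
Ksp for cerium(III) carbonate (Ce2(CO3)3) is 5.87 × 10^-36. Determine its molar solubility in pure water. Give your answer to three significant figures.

Ce2(CO3)3(s) <=> 2 Ce^3+(aq) + 3 CO3^2-(aq)
Ksp = [Ce^3+]^2[CO3^2-]^3
Let s = molar solubility. Then [Ce^3+] = 2s and [CO3^2-] = 3s.
So Ksp = (2s)^2 × (3s)^3 = 108s^5
s^5 = 5.87 × 10^-36 / 108, so s = 3.52 × 10^-8 M

s ≈ 3.52 × 10^-8 M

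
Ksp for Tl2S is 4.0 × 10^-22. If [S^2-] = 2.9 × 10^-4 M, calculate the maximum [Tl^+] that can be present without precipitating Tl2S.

Tl2S(s) ⇌ 2 Tl^+(aq) + S^2-(aq)
Ksp = [Tl^+]^2[S^2-]
Precipitation begins when Q = Ksp. With [S^2-] = 2.9 × 10^-4 M:
4.0 × 10^-22 = (2.9 × 10^-4) × [Tl^+]^2
[Tl^+] = (4.0 × 10^-22 / 2.9 × 10^-4)^(1/2) = 1.2 x 10^-9 M

[Tl^+] ≈ 1.2 x 10^-9 M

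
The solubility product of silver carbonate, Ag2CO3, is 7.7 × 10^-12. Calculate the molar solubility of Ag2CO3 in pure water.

Ag2CO3(s) ⇌ 2 Ag^+(aq) + CO3^2-(aq)
Ksp = [Ag^+]^2[CO3^2-]
For each mole of Ag2CO3 that dissolves: [Ag^+] = 2s, [CO3^2-] = s.
Substituting: Ksp = (2s)^2s = 4s^3
s^3 = 7.7 × 10^-12 / 4, so s = 1.2 x 10^-4 M

s ≈ 1.2 × 10^-4 M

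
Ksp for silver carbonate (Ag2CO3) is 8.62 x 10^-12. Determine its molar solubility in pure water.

Ag2CO3(s) ⇌ 2 Ag^+(aq) + CO3^2-(aq)
Ksp = [Ag^+]^2[CO3^2-]
With molar solubility s: [Ag^+] = 2s, [CO3^2-] = s.
Ksp = (2s)^2s = 4s^3
Solving, s = (8.62 x 10^-12/4)^(1/3) = 1.29 × 10^-4 M

1.29e-4 M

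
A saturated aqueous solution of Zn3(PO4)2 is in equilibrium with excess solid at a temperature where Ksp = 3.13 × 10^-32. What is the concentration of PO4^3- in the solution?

Zn3(PO4)2(s) ⇌ 3 Zn^2+ + 2 PO4^3-
Ksp = [Zn^2+]^3[PO4^3-]^2
If s mol/L of Zn3(PO4)2 dissolves, [Zn^2+] = 3s and [PO4^3-] = 2s.
Ksp = (3s)^3(2s)^2 = 108s^5
s^5 = 3.13 × 10^-32 / 108, so s = 1.961 x 10^-7 M
[PO4^3-] = 2s = 3.92 × 10^-7 M

3.92 x 10^-7 M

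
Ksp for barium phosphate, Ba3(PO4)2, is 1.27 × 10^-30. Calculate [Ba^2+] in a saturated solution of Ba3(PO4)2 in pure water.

[Ba^2+] = 1.23 × 10^-6 M

Ba3(PO4)2(s) ⇌ 3 Ba^2+(aq) + 2 PO4^3-(aq)
Ksp = [Ba^2+]^3[PO4^3-]^2
If s mol/L of Ba3(PO4)2 dissolves, [Ba^2+] = 3s and [PO4^3-] = 2s.
Substituting: Ksp = (3s)^3(2s)^2 = 108s^5
s = (1.27 × 10^-30 / 108)^(1/5) = 4.112 × 10^-7 M
[Ba^2+] = 3s = 1.23 × 10^-6 M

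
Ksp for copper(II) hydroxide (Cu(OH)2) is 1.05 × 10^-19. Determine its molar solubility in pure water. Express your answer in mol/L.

2.97 x 10^-7 M

Cu(OH)2(s) <=> Cu^2+(aq) + 2 OH^-(aq)
Ksp = [Cu^2+][OH^-]^2
Let s = molar solubility. Then [Cu^2+] = s and [OH^-] = 2s.
Substituting: Ksp = s(2s)^2 = 4s^3
Solving, s = (1.05 × 10^-19/4)^(1/3) = 2.97 × 10^-7 M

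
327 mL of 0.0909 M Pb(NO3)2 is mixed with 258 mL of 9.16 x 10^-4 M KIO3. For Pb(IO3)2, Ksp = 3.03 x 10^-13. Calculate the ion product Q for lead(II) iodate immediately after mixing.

Total volume = 327 + 258 = 585 mL.
[Pb^2+] = 9.09 × 10^-2 × (327/585) = 5.081 × 10^-2 M
[IO3^-] = 9.16 x 10^-4 × (258/585) = 4.040 × 10^-4 M
Pb(IO3)2(s) ⇌ Pb^2+ + 2 IO3^-, so Q = [Pb^2+][IO3^-]^2
Q = (5.081 × 10^-2)(4.040 × 10^-4)^2 = 8.29 × 10^-9
Q > Ksp, so Pb(IO3)2 will precipitate.

Q = 8.29 × 10^-9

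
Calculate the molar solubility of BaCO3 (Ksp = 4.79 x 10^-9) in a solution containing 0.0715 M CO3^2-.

BaCO3(s) ⇌ Ba^2+(aq) + CO3^2-(aq)
Ksp = [Ba^2+][CO3^2-]
Let s = moles of BaCO3 that dissolve per litre. [Ba^2+] = s, [CO3^2-] = 0.0715 + s ≈ 0.0715 (common-ion effect: CO3^2- is already 0.0715 M).
Ksp ≈ s × 0.0715
s = 6.70 × 10^-8 M
Check: s = 6.7 × 10^-8 ≪ 0.0715, so the approximation is valid.

6.70e-8 M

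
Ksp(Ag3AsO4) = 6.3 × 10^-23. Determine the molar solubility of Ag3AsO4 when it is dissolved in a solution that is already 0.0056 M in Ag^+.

Ag3AsO4(s) ⇌ 3 Ag^+(aq) + AsO4^3-(aq)
Ksp = [Ag^+]^3[AsO4^3-]
Let s = moles of Ag3AsO4 that dissolve per litre. [Ag^+] = 0.0056 + 3s ≈ 0.0056, [AsO4^3-] = s (Ksp is small, so little additional dissolves).
Ksp ≈ (0.0056)^3 × s
s = 3.6 × 10^-16 M
Check: 3s = 1.1 × 10^-15 ≪ 0.0056, so the approximation is valid.

s = 3.6 x 10^-16 M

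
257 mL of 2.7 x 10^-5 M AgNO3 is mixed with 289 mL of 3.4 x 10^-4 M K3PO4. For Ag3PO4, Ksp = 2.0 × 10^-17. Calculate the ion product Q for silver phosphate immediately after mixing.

Total volume = 257 + 289 = 546 mL.
[Ag^+] = 2.7 × 10^-5 × (257/546) = 1.27 x 10^-5 M
[PO4^3-] = 3.4 × 10^-4 × (289/546) = 1.80 × 10^-4 M
Ag3PO4(s) ⇌ 3 Ag^+ + PO4^3-, so Q = [Ag^+]^3[PO4^3-]
Q = (1.27 × 10^-5)^3(1.80 × 10^-4) = 3.7 × 10^-19
Q < Ksp, so no precipitate of Ag3PO4 forms.

Q ≈ 3.7 x 10^-19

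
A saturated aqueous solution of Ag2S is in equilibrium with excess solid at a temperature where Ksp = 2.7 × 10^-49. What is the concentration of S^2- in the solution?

Ag2S(s) ⇌ 2 Ag^+ + S^2-
Ksp = [Ag^+]^2[S^2-]
With molar solubility s: [Ag^+] = 2s, [S^2-] = s.
Substituting: Ksp = (2s)^2s = 4s^3
s^3 = 2.7 × 10^-49 / 4, so s = 4.07 × 10^-17 M
[S^2-] = s = 4.1 × 10^-17 M

4.1 × 10^-17 M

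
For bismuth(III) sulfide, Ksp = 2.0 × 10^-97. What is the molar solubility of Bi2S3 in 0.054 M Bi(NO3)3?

s = 1.4 × 10^-32 M

Bi2S3(s) ⇌ 2 Bi^3+ + 3 S^2-
Ksp = [Bi^3+]^2[S^2-]^3
If s mol/L dissolves here, [Bi^3+] = 0.054 + 2s ≈ 0.054, [S^2-] = 3s (Ksp is small, so little additional dissolves).
Ksp ≈ (0.054)^2 × (3s)^3
s = 1.4 × 10^-32 M
Check: 2s = 2.7 × 10^-32 ≪ 0.054, so the approximation is valid.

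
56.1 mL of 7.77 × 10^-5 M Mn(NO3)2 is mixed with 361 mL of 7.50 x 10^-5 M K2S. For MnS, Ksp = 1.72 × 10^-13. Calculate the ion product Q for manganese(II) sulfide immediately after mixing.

Q ≈ 6.78 × 10^-10

Total volume = 56.1 + 361 = 417.1 mL.
[Mn^2+] = 7.77 x 10^-5 × (56.1/417.1) = 1.045 × 10^-5 M
[S^2-] = 7.50 × 10^-5 × (361/417.1) = 6.491 × 10^-5 M
MnS(s) ⇌ Mn^2+ + S^2-, so Q = [Mn^2+][S^2-]
Q = (1.045 × 10^-5)(6.491 x 10^-5) = 6.78 × 10^-10
Q > Ksp, so MnS will precipitate.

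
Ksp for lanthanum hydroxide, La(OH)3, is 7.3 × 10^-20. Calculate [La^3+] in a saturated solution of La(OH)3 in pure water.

[La^3+] = 7.2 × 10^-6 M

La(OH)3(s) <=> La^3+ + 3 OH^-
Ksp = [La^3+][OH^-]^3
Let s = molar solubility. Then [La^3+] = s and [OH^-] = 3s.
Ksp = s(3s)^3 = 27s^4
Solving, s = (7.3 × 10^-20/27)^(1/4) = 7.21 × 10^-6 M
[La^3+] = s = 7.2 x 10^-6 M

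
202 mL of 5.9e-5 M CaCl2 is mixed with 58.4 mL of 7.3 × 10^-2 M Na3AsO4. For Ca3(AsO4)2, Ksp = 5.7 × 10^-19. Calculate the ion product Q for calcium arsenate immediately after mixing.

Q = 2.6e-17

Total volume = 202 + 58.4 = 260.4 mL.
[Ca^2+] = 5.9 x 10^-5 × (202/260.4) = 4.58 × 10^-5 M
[AsO4^3-] = 7.3 x 10^-2 × (58.4/260.4) = 1.64 x 10^-2 M
Ca3(AsO4)2(s) ⇌ 3 Ca^2+(aq) + 2 AsO4^3-(aq), so Q = [Ca^2+]^3[AsO4^3-]^2
Q = (4.58 × 10^-5)^3(1.64 × 10^-2)^2 = 2.6 × 10^-17
Q > Ksp, so Ca3(AsO4)2 will precipitate.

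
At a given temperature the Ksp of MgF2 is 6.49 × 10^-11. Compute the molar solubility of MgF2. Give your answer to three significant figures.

s = 2.53e-4 M

MgF2(s) ⇌ Mg^2+ + 2 F^-
Ksp = [Mg^2+][F^-]^2
For each mole of MgF2 that dissolves: [Mg^2+] = s, [F^-] = 2s.
So Ksp = s × (2s)^2 = 4s^3
Solving, s = (6.49 × 10^-11/4)^(1/3) = 2.53 × 10^-4 M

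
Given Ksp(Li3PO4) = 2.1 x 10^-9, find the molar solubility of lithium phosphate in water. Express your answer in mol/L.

s = 3.0 × 10^-3 M

Li3PO4(s) ⇌ 3 Li^+ + PO4^3-
Ksp = [Li^+]^3[PO4^3-]
If s mol/L of Li3PO4 dissolves, [Li^+] = 3s and [PO4^3-] = s.
Ksp = (3s)^3s = 27s^4
Solving, s = (2.1 x 10^-9/27)^(1/4) = 3.0 × 10^-3 M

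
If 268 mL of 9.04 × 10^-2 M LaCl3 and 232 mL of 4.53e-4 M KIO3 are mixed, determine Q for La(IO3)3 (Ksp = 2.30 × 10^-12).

Total volume = 268 + 232 = 500 mL.
[La^3+] = 9.04 × 10^-2 × (268/500) = 4.845 × 10^-2 M
[IO3^-] = 4.53 × 10^-4 × (232/500) = 2.102 × 10^-4 M
La(IO3)3(s) ⇌ La^3+ + 3 IO3^-, so Q = [La^3+][IO3^-]^3
Q = (4.845 × 10^-2)(2.102 x 10^-4)^3 = 4.50 × 10^-13
Q < Ksp, so no precipitate of La(IO3)3 forms.

Q = 4.50 × 10^-13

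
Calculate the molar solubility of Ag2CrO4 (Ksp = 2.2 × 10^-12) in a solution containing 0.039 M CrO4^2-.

Ag2CrO4(s) ⇌ 2 Ag^+ + CrO4^2-
Ksp = [Ag^+]^2[CrO4^2-]
If s mol/L dissolves here, [Ag^+] = 2s, [CrO4^2-] = 0.039 + s ≈ 0.039 (common-ion effect: CrO4^2- is already 0.039 M).
Ksp ≈ (2s)^2 × 0.039
s = 3.8 × 10^-6 M
Check: s = 3.8 × 10^-6 ≪ 0.039, so the approximation is valid.

3.8e-6 M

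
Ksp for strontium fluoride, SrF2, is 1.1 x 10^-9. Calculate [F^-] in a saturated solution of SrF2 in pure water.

[F^-] = 1.3e-3 M

SrF2(s) <=> Sr^2+(aq) + 2 F^-(aq)
Ksp = [Sr^2+][F^-]^2
For each mole of SrF2 that dissolves: [Sr^2+] = s, [F^-] = 2s.
Ksp = s(2s)^2 = 4s^3
s^3 = 1.1 x 10^-9 / 4, so s = 6.50 × 10^-4 M
[F^-] = 2s = 1.3 × 10^-3 M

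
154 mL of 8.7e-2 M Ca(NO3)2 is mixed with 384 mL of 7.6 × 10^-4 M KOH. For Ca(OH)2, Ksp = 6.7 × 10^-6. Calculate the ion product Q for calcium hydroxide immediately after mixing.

Total volume = 154 + 384 = 538 mL.
[Ca^2+] = 8.7 x 10^-2 × (154/538) = 2.49 × 10^-2 M
[OH^-] = 7.6 × 10^-4 × (384/538) = 5.42 × 10^-4 M
Ca(OH)2(s) ⇌ Ca^2+ + 2 OH^-, so Q = [Ca^2+][OH^-]^2
Q = (2.49 × 10^-2)(5.42 × 10^-4)^2 = 7.3 x 10^-9
Q < Ksp, so no precipitate of Ca(OH)2 forms.

7.3 × 10^-9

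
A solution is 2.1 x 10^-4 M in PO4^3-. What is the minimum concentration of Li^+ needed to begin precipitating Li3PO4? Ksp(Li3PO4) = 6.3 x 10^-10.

1.4 × 10^-2 M

Li3PO4(s) <=> 3 Li^+(aq) + PO4^3-(aq)
Ksp = [Li^+]^3[PO4^3-]
Precipitation begins when Q = Ksp. With [PO4^3-] = 2.1 x 10^-4 M:
6.3 x 10^-10 = (2.1 x 10^-4) × [Li^+]^3
[Li^+] = (6.3 x 10^-10 / 2.1 x 10^-4)^(1/3) = 1.4 × 10^-2 M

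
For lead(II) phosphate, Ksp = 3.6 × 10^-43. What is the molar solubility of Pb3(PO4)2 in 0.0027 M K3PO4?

s ≈ 1.2 × 10^-13 M

Pb3(PO4)2(s) <=> 3 Pb^2+(aq) + 2 PO4^3-(aq)
Ksp = [Pb^2+]^3[PO4^3-]^2
Let s be the molar solubility in this solution. [Pb^2+] = 3s, [PO4^3-] = 0.0027 + 2s ≈ 0.0027 (Ksp is small, so little additional dissolves).
Ksp ≈ (3s)^3 × (0.0027)^2
s = 1.2 x 10^-13 M
Check: 2s = 2.4 x 10^-13 ≪ 0.0027, so the approximation is valid.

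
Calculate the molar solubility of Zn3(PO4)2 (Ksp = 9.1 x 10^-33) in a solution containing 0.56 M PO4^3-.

s = 1.0 x 10^-11 M

Zn3(PO4)2(s) ⇌ 3 Zn^2+(aq) + 2 PO4^3-(aq)
Ksp = [Zn^2+]^3[PO4^3-]^2
Let s = moles of Zn3(PO4)2 that dissolve per litre. [Zn^2+] = 3s, [PO4^3-] = 0.56 + 2s ≈ 0.56 (common-ion effect: PO4^3- is already 0.56 M).
Ksp ≈ (3s)^3 × (0.56)^2
s = 1.0 × 10^-11 M
Check: 2s = 2.0 × 10^-11 ≪ 0.56, so the approximation is valid.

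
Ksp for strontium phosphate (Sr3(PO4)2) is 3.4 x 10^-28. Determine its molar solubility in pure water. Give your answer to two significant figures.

Sr3(PO4)2(s) <=> 3 Sr^2+ + 2 PO4^3-
Ksp = [Sr^2+]^3[PO4^3-]^2
If s mol/L of Sr3(PO4)2 dissolves, [Sr^2+] = 3s and [PO4^3-] = 2s.
So Ksp = (3s)^3 × (2s)^2 = 108s^5
Solving, s = (3.4 x 10^-28/108)^(1/5) = 1.3 × 10^-6 M

s ≈ 1.3 x 10^-6 M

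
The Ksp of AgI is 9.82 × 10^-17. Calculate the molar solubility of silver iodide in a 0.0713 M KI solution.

s ≈ 1.38e-15 M

AgI(s) ⇌ Ag^+(aq) + I^-(aq)
Ksp = [Ag^+][I^-]
If s mol/L dissolves here, [Ag^+] = s, [I^-] = 0.0713 + s ≈ 0.0713 (since I^- from KI dominates).
Ksp ≈ s × 0.0713
s = 1.38 x 10^-15 M
Check: s = 1.4 × 10^-15 ≪ 0.0713, so the approximation is valid.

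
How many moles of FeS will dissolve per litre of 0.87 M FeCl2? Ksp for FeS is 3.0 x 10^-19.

FeS(s) <=> Fe^2+ + S^2-
Ksp = [Fe^2+][S^2-]
Let s = moles of FeS that dissolve per litre. [Fe^2+] = 0.87 + s ≈ 0.87, [S^2-] = s (since Fe^2+ from FeCl2 dominates).
Ksp ≈ 0.87 × s
s = 3.4 × 10^-19 M
Check: s = 3.4 × 10^-19 ≪ 0.87, so the approximation is valid.

s ≈ 3.4 × 10^-19 M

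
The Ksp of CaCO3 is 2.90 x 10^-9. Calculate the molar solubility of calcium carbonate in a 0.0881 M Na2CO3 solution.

3.29e-8 M

CaCO3(s) <=> Ca^2+ + CO3^2-
Ksp = [Ca^2+][CO3^2-]
Let s = moles of CaCO3 that dissolve per litre. [Ca^2+] = s, [CO3^2-] = 0.0881 + s ≈ 0.0881 (common-ion effect: CO3^2- is already 0.0881 M).
Ksp ≈ s × 0.0881
s = 3.29 x 10^-8 M
Check: s = 3.3 × 10^-8 ≪ 0.0881, so the approximation is valid.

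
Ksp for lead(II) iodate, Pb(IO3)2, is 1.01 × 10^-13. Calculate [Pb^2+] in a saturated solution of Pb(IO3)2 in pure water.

[Pb^2+] ≈ 2.93e-5 M

Pb(IO3)2(s) ⇌ Pb^2+(aq) + 2 IO3^-(aq)
Ksp = [Pb^2+][IO3^-]^2
With molar solubility s: [Pb^2+] = s, [IO3^-] = 2s.
Substituting: Ksp = s(2s)^2 = 4s^3
s^3 = 1.01 × 10^-13 / 4, so s = 2.934 × 10^-5 M
[Pb^2+] = s = 2.93 × 10^-5 M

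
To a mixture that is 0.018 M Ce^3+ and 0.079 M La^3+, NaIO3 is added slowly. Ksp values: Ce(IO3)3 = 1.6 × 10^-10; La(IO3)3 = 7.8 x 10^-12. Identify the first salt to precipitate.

La(IO3)3

Precipitation of each salt starts when its ion product equals its Ksp.
For Ce(IO3)3: 1.6 × 10^-10 = 0.018 × [IO3^-]^3  ⇒  [IO3^-] = 2.1 × 10^-3 M.
For La(IO3)3: 7.8 x 10^-12 = 0.079 × [IO3^-]^3  ⇒  [IO3^-] = 4.6 × 10^-4 M.
The salt with the lower threshold [IO3^-] precipitates first: La(IO3)3.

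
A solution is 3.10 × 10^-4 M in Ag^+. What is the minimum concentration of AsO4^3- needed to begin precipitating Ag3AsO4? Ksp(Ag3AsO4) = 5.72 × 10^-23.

Ag3AsO4(s) <=> 3 Ag^+(aq) + AsO4^3-(aq)
Ksp = [Ag^+]^3[AsO4^3-]
Precipitation begins when Q = Ksp. With [Ag^+] = 3.10 × 10^-4 M:
5.72 × 10^-23 = (3.10 × 10^-4)^3 × [AsO4^3-]
[AsO4^3-] = (5.72 × 10^-23 / 2.979 x 10^-11) = 1.92 x 10^-12 M

1.92 × 10^-12 M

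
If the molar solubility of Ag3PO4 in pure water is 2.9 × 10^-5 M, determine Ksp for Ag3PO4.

Ag3PO4(s) ⇌ 3 Ag^+(aq) + PO4^3-(aq)
Let s = molar solubility. Then [Ag^+] = 3s and [PO4^3-] = s.
Ksp = [Ag^+]^3[PO4^3-]
So Ksp = (3s)^3 × s = 27s^4
Ksp = 27 × (2.9 x 10^-5)^4 = 1.9 × 10^-17

Ksp ≈ 1.9 x 10^-17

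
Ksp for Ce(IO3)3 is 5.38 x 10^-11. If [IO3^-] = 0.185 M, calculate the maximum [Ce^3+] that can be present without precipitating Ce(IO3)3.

8.50 × 10^-9 M

Ce(IO3)3(s) ⇌ Ce^3+ + 3 IO3^-
Ksp = [Ce^3+][IO3^-]^3
Precipitation begins when Q = Ksp. With [IO3^-] = 0.185 M:
5.38 x 10^-11 = (0.185)^3 × [Ce^3+]
[Ce^3+] = (5.38 x 10^-11 / 6.332 x 10^-3) = 8.50 x 10^-9 M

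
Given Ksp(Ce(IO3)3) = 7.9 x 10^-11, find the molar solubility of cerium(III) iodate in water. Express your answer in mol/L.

s = 1.3 × 10^-3 M

Ce(IO3)3(s) ⇌ Ce^3+(aq) + 3 IO3^-(aq)
Ksp = [Ce^3+][IO3^-]^3
Let s = molar solubility. Then [Ce^3+] = s and [IO3^-] = 3s.
Substituting: Ksp = s(3s)^3 = 27s^4
s = (7.9 x 10^-11 / 27)^(1/4) = 1.3 × 10^-3 M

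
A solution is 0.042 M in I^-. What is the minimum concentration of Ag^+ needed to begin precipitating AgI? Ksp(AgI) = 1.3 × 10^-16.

[Ag^+] = 3.1 × 10^-15 M

AgI(s) ⇌ Ag^+(aq) + I^-(aq)
Ksp = [Ag^+][I^-]
Precipitation begins when Q = Ksp. With [I^-] = 0.042 M:
1.3 × 10^-16 = (0.042) × [Ag^+]
[Ag^+] = (1.3 × 10^-16 / 4.2 x 10^-2) = 3.1 x 10^-15 M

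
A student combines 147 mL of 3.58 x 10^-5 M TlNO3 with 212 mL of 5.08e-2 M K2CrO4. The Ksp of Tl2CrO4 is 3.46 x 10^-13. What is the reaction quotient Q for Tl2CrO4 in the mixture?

6.45 × 10^-12

Total volume = 147 + 212 = 359 mL.
[Tl^+] = 3.58 × 10^-5 × (147/359) = 1.466 x 10^-5 M
[CrO4^2-] = 5.08 × 10^-2 × (212/359) = 3.000 × 10^-2 M
Tl2CrO4(s) ⇌ 2 Tl^+(aq) + CrO4^2-(aq), so Q = [Tl^+]^2[CrO4^2-]
Q = (1.466 x 10^-5)^2(3.000 × 10^-2) = 6.45 x 10^-12
Q > Ksp, so Tl2CrO4 will precipitate.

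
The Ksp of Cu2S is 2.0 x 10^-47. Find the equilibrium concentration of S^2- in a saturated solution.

[S^2-] ≈ 1.7 × 10^-16 M

Cu2S(s) ⇌ 2 Cu^+ + S^2-
Ksp = [Cu^+]^2[S^2-]
If s mol/L of Cu2S dissolves, [Cu^+] = 2s and [S^2-] = s.
So Ksp = (2s)^2 × s = 4s^3
s^3 = 2.0 x 10^-47 / 4, so s = 1.71 × 10^-16 M
[S^2-] = s = 1.7 x 10^-16 M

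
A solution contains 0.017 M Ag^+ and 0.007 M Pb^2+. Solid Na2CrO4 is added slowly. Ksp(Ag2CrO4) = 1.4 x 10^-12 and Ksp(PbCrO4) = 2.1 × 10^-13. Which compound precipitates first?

Each salt begins to precipitate when Q = Ksp, i.e. when [CrO4^2-] reaches its threshold.
For Ag2CrO4: 1.4 x 10^-12 = (0.017)^2 × [CrO4^2-]  ⇒  [CrO4^2-] = 4.8 x 10^-9 M.
For PbCrO4: 2.1 × 10^-13 = 0.007 × [CrO4^2-]  ⇒  [CrO4^2-] = 3.0 x 10^-11 M.
The salt with the lower threshold [CrO4^2-] precipitates first: PbCrO4.

PbCrO4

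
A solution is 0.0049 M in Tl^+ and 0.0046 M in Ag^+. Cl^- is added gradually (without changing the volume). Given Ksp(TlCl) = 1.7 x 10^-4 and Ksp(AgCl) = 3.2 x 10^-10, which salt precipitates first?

Each salt begins to precipitate when Q = Ksp, i.e. when [Cl^-] reaches its threshold.
For TlCl: 1.7 x 10^-4 = 0.0049 × [Cl^-]  ⇒  [Cl^-] = 3.5 x 10^-2 M.
For AgCl: 3.2 x 10^-10 = 0.0046 × [Cl^-]  ⇒  [Cl^-] = 7.0 × 10^-8 M.
The salt with the lower threshold [Cl^-] precipitates first: AgCl.

AgCl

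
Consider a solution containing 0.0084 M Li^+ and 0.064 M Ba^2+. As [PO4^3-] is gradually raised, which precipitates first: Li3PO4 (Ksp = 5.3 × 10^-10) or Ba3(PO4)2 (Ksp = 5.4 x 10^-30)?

Ba3(PO4)2

Each salt begins to precipitate when Q = Ksp, i.e. when [PO4^3-] reaches its threshold.
For Li3PO4: 5.3 × 10^-10 = (0.0084)^3 × [PO4^3-]  ⇒  [PO4^3-] = 8.9 x 10^-4 M.
For Ba3(PO4)2: 5.4 x 10^-30 = (0.064)^3 × [PO4^3-]^2  ⇒  [PO4^3-] = 1.4 × 10^-13 M.
The salt with the lower threshold [PO4^3-] precipitates first: Ba3(PO4)2.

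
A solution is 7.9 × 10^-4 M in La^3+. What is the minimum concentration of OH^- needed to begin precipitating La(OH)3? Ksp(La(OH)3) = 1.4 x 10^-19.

La(OH)3(s) <=> La^3+ + 3 OH^-
Ksp = [La^3+][OH^-]^3
Precipitation begins when Q = Ksp. With [La^3+] = 7.9 × 10^-4 M:
1.4 x 10^-19 = (7.9 × 10^-4) × [OH^-]^3
[OH^-] = (1.4 x 10^-19 / 7.9 x 10^-4)^(1/3) = 5.6 × 10^-6 M

[OH^-] ≈ 5.6e-6 M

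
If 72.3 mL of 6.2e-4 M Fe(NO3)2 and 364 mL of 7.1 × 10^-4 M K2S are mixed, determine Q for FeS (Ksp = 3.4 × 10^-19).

Total volume = 72.3 + 364 = 436.3 mL.
[Fe^2+] = 6.2 × 10^-4 × (72.3/436.3) = 1.03 x 10^-4 M
[S^2-] = 7.1 × 10^-4 × (364/436.3) = 5.92 × 10^-4 M
FeS(s) ⇌ Fe^2+(aq) + S^2-(aq), so Q = [Fe^2+][S^2-]
Q = (1.03 × 10^-4)(5.92 × 10^-4) = 6.1 × 10^-8
Q > Ksp, so FeS will precipitate.

Q = 6.1 × 10^-8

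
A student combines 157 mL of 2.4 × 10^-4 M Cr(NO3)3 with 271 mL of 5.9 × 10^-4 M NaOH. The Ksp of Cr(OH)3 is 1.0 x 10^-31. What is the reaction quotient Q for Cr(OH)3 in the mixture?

Total volume = 157 + 271 = 428 mL.
[Cr^3+] = 2.4 × 10^-4 × (157/428) = 8.80 x 10^-5 M
[OH^-] = 5.9 x 10^-4 × (271/428) = 3.74 × 10^-4 M
Cr(OH)3(s) <=> Cr^3+ + 3 OH^-, so Q = [Cr^3+][OH^-]^3
Q = (8.80 × 10^-5)(3.74 x 10^-4)^3 = 4.6 × 10^-15
Q > Ksp, so Cr(OH)3 will precipitate.

Q = 4.6 x 10^-15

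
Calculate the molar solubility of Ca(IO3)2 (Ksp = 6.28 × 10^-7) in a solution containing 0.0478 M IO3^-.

Ca(IO3)2(s) <=> Ca^2+(aq) + 2 IO3^-(aq)
Ksp = [Ca^2+][IO3^-]^2
If s mol/L dissolves here, [Ca^2+] = s, [IO3^-] = 0.0478 + 2s ≈ 0.0478 (common-ion effect: IO3^- is already 0.0478 M).
Ksp ≈ s × (0.0478)^2
s = 2.75 x 10^-4 M
Check: 2s = 5.5 x 10^-4 ≪ 0.0478, so the approximation is valid.

s ≈ 2.75 x 10^-4 M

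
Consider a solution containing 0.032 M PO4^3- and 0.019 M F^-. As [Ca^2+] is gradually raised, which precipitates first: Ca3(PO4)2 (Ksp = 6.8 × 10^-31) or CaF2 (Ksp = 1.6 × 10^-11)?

Ca3(PO4)2

Each salt begins to precipitate when Q = Ksp, i.e. when [Ca^2+] reaches its threshold.
For Ca3(PO4)2: 6.8 × 10^-31 = (0.032)^2 × [Ca^2+]^3  ⇒  [Ca^2+] = 8.7 × 10^-10 M.
For CaF2: 1.6 × 10^-11 = (0.019)^2 × [Ca^2+]  ⇒  [Ca^2+] = 4.4 x 10^-8 M.
The salt with the lower threshold [Ca^2+] precipitates first: Ca3(PO4)2.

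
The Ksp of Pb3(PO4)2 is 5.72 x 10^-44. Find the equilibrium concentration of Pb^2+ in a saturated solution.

2.64 × 10^-9 M

Pb3(PO4)2(s) ⇌ 3 Pb^2+ + 2 PO4^3-
Ksp = [Pb^2+]^3[PO4^3-]^2
With molar solubility s: [Pb^2+] = 3s, [PO4^3-] = 2s.
Ksp = (3s)^3(2s)^2 = 108s^5
Solving, s = (5.72 x 10^-44/108)^(1/5) = 8.806 × 10^-10 M
[Pb^2+] = 3s = 2.64 x 10^-9 M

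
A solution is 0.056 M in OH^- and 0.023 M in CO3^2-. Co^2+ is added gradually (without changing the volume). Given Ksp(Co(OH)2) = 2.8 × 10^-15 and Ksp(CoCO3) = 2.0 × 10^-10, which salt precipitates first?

Co(OH)2

Precipitation of each salt starts when its ion product equals its Ksp.
For Co(OH)2: 2.8 × 10^-15 = (0.056)^2 × [Co^2+]  ⇒  [Co^2+] = 8.9 x 10^-13 M.
For CoCO3: 2.0 × 10^-10 = 0.023 × [Co^2+]  ⇒  [Co^2+] = 8.7 × 10^-9 M.
The salt with the lower threshold [Co^2+] precipitates first: Co(OH)2.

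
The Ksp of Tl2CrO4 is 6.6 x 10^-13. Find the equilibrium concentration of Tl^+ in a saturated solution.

Tl2CrO4(s) ⇌ 2 Tl^+ + CrO4^2-
Ksp = [Tl^+]^2[CrO4^2-]
With molar solubility s: [Tl^+] = 2s, [CrO4^2-] = s.
Ksp = (2s)^2s = 4s^3
s^3 = 6.6 x 10^-13 / 4, so s = 5.48 × 10^-5 M
[Tl^+] = 2s = 1.1 x 10^-4 M

[Tl^+] ≈ 1.1 x 10^-4 M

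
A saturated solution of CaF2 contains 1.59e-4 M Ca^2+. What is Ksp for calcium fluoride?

CaF2(s) ⇌ Ca^2+(aq) + 2 F^-(aq)
Stoichiometry gives [F^-] = (2/1)[Ca^2+] = 3.180 × 10^-4 M.
Ksp = [Ca^2+][F^-]^2
Ksp = 1.59 × 10^-4 × (3.180 × 10^-4)^2 = 1.61 × 10^-11

1.61 × 10^-11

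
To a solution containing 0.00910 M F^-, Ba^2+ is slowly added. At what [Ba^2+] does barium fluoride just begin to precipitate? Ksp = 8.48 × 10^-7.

1.02 x 10^-2 M

BaF2(s) ⇌ Ba^2+(aq) + 2 F^-(aq)
Ksp = [Ba^2+][F^-]^2
Precipitation begins when Q = Ksp. With [F^-] = 0.00910 M:
8.48 × 10^-7 = (0.00910)^2 × [Ba^2+]
[Ba^2+] = (8.48 × 10^-7 / 8.281 × 10^-5) = 1.02 × 10^-2 M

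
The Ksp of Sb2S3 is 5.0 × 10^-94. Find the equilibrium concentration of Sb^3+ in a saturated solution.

1.7 x 10^-19 M

Sb2S3(s) ⇌ 2 Sb^3+(aq) + 3 S^2-(aq)
Ksp = [Sb^3+]^2[S^2-]^3
For each mole of Sb2S3 that dissolves: [Sb^3+] = 2s, [S^2-] = 3s.
So Ksp = (2s)^2 × (3s)^3 = 108s^5
s^5 = 5.0 × 10^-94 / 108, so s = 8.57 x 10^-20 M
[Sb^3+] = 2s = 1.7 × 10^-19 M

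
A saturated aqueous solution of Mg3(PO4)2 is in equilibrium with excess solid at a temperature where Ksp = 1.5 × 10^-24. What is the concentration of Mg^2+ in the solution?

[Mg^2+] ≈ 2.0e-5 M

Mg3(PO4)2(s) ⇌ 3 Mg^2+(aq) + 2 PO4^3-(aq)
Ksp = [Mg^2+]^3[PO4^3-]^2
With molar solubility s: [Mg^2+] = 3s, [PO4^3-] = 2s.
Substituting: Ksp = (3s)^3(2s)^2 = 108s^5
Solving, s = (1.5 × 10^-24/108)^(1/5) = 6.74 x 10^-6 M
[Mg^2+] = 3s = 2.0 × 10^-5 M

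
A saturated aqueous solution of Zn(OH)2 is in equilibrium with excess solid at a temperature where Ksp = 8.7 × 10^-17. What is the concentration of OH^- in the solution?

[OH^-] = 5.6e-6 M

Zn(OH)2(s) ⇌ Zn^2+(aq) + 2 OH^-(aq)
Ksp = [Zn^2+][OH^-]^2
With molar solubility s: [Zn^2+] = s, [OH^-] = 2s.
Ksp = s(2s)^2 = 4s^3
s^3 = 8.7 × 10^-17 / 4, so s = 2.79 x 10^-6 M
[OH^-] = 2s = 5.6 × 10^-6 M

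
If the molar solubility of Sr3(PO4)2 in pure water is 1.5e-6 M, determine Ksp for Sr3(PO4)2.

Ksp = 8.2 × 10^-28

Sr3(PO4)2(s) ⇌ 3 Sr^2+ + 2 PO4^3-
If s mol/L of Sr3(PO4)2 dissolves, [Sr^2+] = 3s and [PO4^3-] = 2s.
Ksp = [Sr^2+]^3[PO4^3-]^2
Substituting: Ksp = (3s)^3(2s)^2 = 108s^5
With s = 1.5 x 10^-6: Ksp = 8.2 × 10^-28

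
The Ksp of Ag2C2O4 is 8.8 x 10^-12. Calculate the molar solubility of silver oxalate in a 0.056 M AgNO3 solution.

s ≈ 2.8e-9 M

Ag2C2O4(s) ⇌ 2 Ag^+(aq) + C2O4^2-(aq)
Ksp = [Ag^+]^2[C2O4^2-]
If s mol/L dissolves here, [Ag^+] = 0.056 + 2s ≈ 0.056, [C2O4^2-] = s (since Ag^+ from AgNO3 dominates).
Ksp ≈ (0.056)^2 × s
s = 2.8 x 10^-9 M
Check: 2s = 5.6 × 10^-9 ≪ 0.056, so the approximation is valid.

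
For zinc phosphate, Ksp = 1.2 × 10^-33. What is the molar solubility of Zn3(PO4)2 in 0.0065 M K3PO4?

1.0 × 10^-10 M

Zn3(PO4)2(s) ⇌ 3 Zn^2+ + 2 PO4^3-
Ksp = [Zn^2+]^3[PO4^3-]^2
Let s = moles of Zn3(PO4)2 that dissolve per litre. [Zn^2+] = 3s, [PO4^3-] = 0.0065 + 2s ≈ 0.0065 (Ksp is small, so little additional dissolves).
Ksp ≈ (3s)^3 × (0.0065)^2
s = 1.0 × 10^-10 M
Check: 2s = 2.0 × 10^-10 ≪ 0.0065, so the approximation is valid.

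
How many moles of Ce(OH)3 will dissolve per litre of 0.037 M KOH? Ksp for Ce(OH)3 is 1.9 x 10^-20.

Ce(OH)3(s) ⇌ Ce^3+ + 3 OH^-
Ksp = [Ce^3+][OH^-]^3
If s mol/L dissolves here, [Ce^3+] = s, [OH^-] = 0.037 + 3s ≈ 0.037 (common-ion effect: OH^- is already 0.037 M).
Ksp ≈ s × (0.037)^3
s = 3.8 × 10^-16 M
Check: 3s = 1.1 x 10^-15 ≪ 0.037, so the approximation is valid.

s = 3.8e-16 M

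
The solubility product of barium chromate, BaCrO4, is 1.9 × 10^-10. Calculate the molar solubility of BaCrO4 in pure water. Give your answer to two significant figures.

s ≈ 1.4 × 10^-5 M

BaCrO4(s) ⇌ Ba^2+(aq) + CrO4^2-(aq)
Ksp = [Ba^2+][CrO4^2-]
Let s = molar solubility. Then [Ba^2+] = s and [CrO4^2-] = s.
Ksp = s × s = s^2
s = (1.9 × 10^-10)^(1/2) = 1.4 × 10^-5 M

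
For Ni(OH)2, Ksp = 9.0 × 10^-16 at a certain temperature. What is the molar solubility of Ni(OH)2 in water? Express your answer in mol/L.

Ni(OH)2(s) ⇌ Ni^2+(aq) + 2 OH^-(aq)
Ksp = [Ni^2+][OH^-]^2
For each mole of Ni(OH)2 that dissolves: [Ni^2+] = s, [OH^-] = 2s.
Substituting: Ksp = s(2s)^2 = 4s^3
s^3 = 9.0 × 10^-16 / 4, so s = 6.1 x 10^-6 M

6.1 × 10^-6 M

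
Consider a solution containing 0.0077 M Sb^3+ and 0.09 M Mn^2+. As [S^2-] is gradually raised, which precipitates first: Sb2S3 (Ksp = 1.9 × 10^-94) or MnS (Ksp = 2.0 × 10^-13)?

Sb2S3

Each salt begins to precipitate when Q = Ksp, i.e. when [S^2-] reaches its threshold.
For Sb2S3: 1.9 × 10^-94 = (0.0077)^2 × [S^2-]^3  ⇒  [S^2-] = 1.5 × 10^-30 M.
For MnS: 2.0 × 10^-13 = 0.09 × [S^2-]  ⇒  [S^2-] = 2.2 × 10^-12 M.
The salt with the lower threshold [S^2-] precipitates first: Sb2S3.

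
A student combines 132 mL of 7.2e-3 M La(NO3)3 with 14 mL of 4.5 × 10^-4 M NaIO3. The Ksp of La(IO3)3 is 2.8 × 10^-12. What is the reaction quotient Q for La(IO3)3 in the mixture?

Total volume = 132 + 14 = 146 mL.
[La^3+] = 7.2 × 10^-3 × (132/146) = 6.51 × 10^-3 M
[IO3^-] = 4.5 × 10^-4 × (14/146) = 4.32 × 10^-5 M
La(IO3)3(s) ⇌ La^3+(aq) + 3 IO3^-(aq), so Q = [La^3+][IO3^-]^3
Q = (6.51 × 10^-3)(4.32 x 10^-5)^3 = 5.2 x 10^-16
Q < Ksp, so no precipitate of La(IO3)3 forms.

Q = 5.2 × 10^-16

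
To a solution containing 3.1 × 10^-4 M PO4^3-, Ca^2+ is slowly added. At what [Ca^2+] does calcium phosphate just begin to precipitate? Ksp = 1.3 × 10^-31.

[Ca^2+] = 1.1e-8 M

Ca3(PO4)2(s) ⇌ 3 Ca^2+ + 2 PO4^3-
Ksp = [Ca^2+]^3[PO4^3-]^2
Precipitation begins when Q = Ksp. With [PO4^3-] = 3.1 × 10^-4 M:
1.3 × 10^-31 = (3.1 × 10^-4)^2 × [Ca^2+]^3
[Ca^2+] = (1.3 × 10^-31 / 9.61 × 10^-8)^(1/3) = 1.1 x 10^-8 M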